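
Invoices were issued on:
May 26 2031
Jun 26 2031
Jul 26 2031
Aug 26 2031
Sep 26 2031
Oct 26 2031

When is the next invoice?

Each date is the 26th; the gaps (31, 30, 31, 31, 30) track the month lengths.
The rule is the 26th of each month.
November 2031: Nov 26 2031.

Nov 26 2031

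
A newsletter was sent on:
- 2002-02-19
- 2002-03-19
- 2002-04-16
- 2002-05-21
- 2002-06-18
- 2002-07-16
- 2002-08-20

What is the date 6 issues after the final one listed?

2003-02-18

Gaps: 28, 28, 35, 28, 28, 35 days — a mix of 28 and 35. Every date is a Tuesday.
Each is the 3rd Tuesday of its month.
3rd Tuesday of September 2002: 2002-09-17.
3rd Tuesday of October 2002: 2002-10-15.
3rd Tuesday of November 2002: 2002-11-19.
December 2002 — 3rd Tuesday is 2002-12-17.
January 2003 — 3rd Tuesday is 2003-01-21.
3rd Tuesday of February 2003: 2003-02-18.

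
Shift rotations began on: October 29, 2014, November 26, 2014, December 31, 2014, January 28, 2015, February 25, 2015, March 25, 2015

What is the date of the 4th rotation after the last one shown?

July 29, 2015

Every date is a Wednesday; gaps 28, 35, 28, 28, 28 days.
Each is the last Wednesday of its month (at least one falls on the 29th or later, ruling out '4th Wednesday').
Last Wednesday of April 2015: April 29, 2015.
Last Wednesday of May 2015: May 27, 2015.
June 2015 ends with Wednesday June 24, 2015.
Last Wednesday of July 2015: July 29, 2015.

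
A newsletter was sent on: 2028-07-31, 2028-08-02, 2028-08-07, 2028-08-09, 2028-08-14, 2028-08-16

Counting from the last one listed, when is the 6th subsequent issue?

The gap pattern 2, 5, 2, 5, 2 repeats every 2 events.
These are the Mondays and Wednesdays of each week.
The following Monday is 2028-08-21.
Next Wednesday: 2028-08-23.
The following Monday is 2028-08-28.
The following Wednesday is 2028-08-30.
Next Monday: 2028-09-04.
Next Wednesday: 2028-09-06.

2028-09-06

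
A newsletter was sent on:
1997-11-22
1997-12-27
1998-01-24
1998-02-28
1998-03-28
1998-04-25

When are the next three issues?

All dates are Saturdays, 35, 28, 35, 28, 28 days apart.
Specifically, the 4th Saturday of each month.
4th Saturday of May 1998: 1998-05-23.
June 1998 — 4th Saturday is 1998-06-27.
4th Saturday of July 1998: 1998-07-25.

1998-05-23, 1998-06-27, 1998-07-25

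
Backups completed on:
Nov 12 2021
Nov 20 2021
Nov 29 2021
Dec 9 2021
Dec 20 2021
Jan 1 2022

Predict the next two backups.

Jan 14 2022, Jan 28 2022

The spacing grows by 1 each time: 8, 9, 10, 11, 12 days.
Next gap: 13 days. Jan 1 2022 + 13 days = Jan 14 2022.
Next gap: 14 days. Jan 14 2022 + 14 days = Jan 28 2022.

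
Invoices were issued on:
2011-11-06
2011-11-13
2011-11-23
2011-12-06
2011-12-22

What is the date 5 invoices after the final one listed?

The spacing grows by 3 each time: 7, 10, 13, 16 days.
Next gap: 19 days. 2011-12-22 + 19 days = 2012-01-10.
Next gap: 22 days. 2012-01-10 + 22 days = 2012-02-01.
Next gap: 25 days. 2012-02-01 + 25 days = 2012-02-26.
Next gap: 28 days. 2012-02-26 + 28 days = 2012-03-25.
Next gap: 31 days. 2012-03-25 + 31 days = 2012-04-25.

2012-04-25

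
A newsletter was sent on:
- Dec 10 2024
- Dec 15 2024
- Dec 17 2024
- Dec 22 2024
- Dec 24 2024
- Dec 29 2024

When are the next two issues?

Gaps: 5, 2, 5, 2, 5 days — not constant, but cyclic with period 2.
The events fall on every Tuesday and Sunday.
Next Tuesday: Dec 31 2024.
Next Sunday: Jan 5 2025.

Dec 31 2024, Jan 5 2025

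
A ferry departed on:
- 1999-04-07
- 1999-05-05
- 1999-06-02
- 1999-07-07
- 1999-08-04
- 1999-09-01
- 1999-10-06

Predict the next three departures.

These are Wednesdays at 28- or 35-day spacing (28, 28, 35, 28, 28, 35).
The pattern: 1st Wednesday of the month.
1st Wednesday of November 1999: 1999-11-03.
1st Wednesday of December 1999: 1999-12-01.
1st Wednesday of January 2000: 2000-01-05.

1999-11-03, 1999-12-01, 2000-01-05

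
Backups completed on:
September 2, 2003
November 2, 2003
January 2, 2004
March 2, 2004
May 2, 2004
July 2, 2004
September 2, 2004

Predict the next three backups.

November 2, 2004; January 2, 2005; March 2, 2005

Each date is the 2nd; the gaps (61, 61, 60, 61, 61, 62) track the month lengths.
The rule is the 2nd of every 2 months.
November 2004: November 2, 2004.
Next: January 2005 → January 2, 2005.
Next: March 2005 → March 2, 2005.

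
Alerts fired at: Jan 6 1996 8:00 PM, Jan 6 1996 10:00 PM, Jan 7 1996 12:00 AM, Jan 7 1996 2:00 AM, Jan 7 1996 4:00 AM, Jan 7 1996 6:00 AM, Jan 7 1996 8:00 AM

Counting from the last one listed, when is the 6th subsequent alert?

Jan 7 1996 8:00 PM

The interval is a steady 2 hours (2, 2, 2, 2, 2, 2).
Jan 7 1996 8:00 AM + 2 h = Jan 7 1996 10:00 AM.
Jan 7 1996 10:00 AM + 2 h = Jan 7 1996 12:00 PM.
Jan 7 1996 12:00 PM + 2 h = Jan 7 1996 2:00 PM.
Jan 7 1996 2:00 PM + 2 h = Jan 7 1996 4:00 PM.
Jan 7 1996 4:00 PM + 2 h = Jan 7 1996 6:00 PM.
Jan 7 1996 6:00 PM + 2 h = Jan 7 1996 8:00 PM.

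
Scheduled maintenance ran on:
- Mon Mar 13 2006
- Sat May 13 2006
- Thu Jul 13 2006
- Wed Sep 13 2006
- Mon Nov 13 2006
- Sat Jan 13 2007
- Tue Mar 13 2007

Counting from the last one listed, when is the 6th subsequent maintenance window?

The day-of-month is always 13 (61, 61, 62, 61, 61, 59 days between events).
So this recurs on the 13th of every 2 months.
Next: May 2007 → Sun May 13 2007.
July 2007: Fri Jul 13 2007.
September 2007: Thu Sep 13 2007.
November 2007: Tue Nov 13 2007.
January 2008: Sun Jan 13 2008.
March 2008: Thu Mar 13 2008.

Thu Mar 13 2008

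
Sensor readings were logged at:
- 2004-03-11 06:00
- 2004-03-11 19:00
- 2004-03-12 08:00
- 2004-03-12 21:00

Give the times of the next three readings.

2004-03-13 10:00, 2004-03-13 23:00, 2004-03-14 12:00

Spacing: 13, 13, 13 h — constant 13 h.
2004-03-12 21:00 + 13 h = 2004-03-13 10:00.
2004-03-13 10:00 + 13 h = 2004-03-13 23:00.
2004-03-13 23:00 + 13 h = 2004-03-14 12:00.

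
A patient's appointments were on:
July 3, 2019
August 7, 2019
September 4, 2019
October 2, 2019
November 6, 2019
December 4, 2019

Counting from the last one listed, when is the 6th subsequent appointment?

June 3, 2020

Gaps: 35, 28, 28, 35, 28 days — a mix of 28 and 35. Every date is a Wednesday.
Each is the 1st Wednesday of its month.
January 2020 — 1st Wednesday is January 1, 2020.
February 2020 — 1st Wednesday is February 5, 2020.
1st Wednesday of March 2020: March 4, 2020.
April 2020 — 1st Wednesday is April 1, 2020.
May 2020 — 1st Wednesday is May 6, 2020.
1st Wednesday of June 2020: June 3, 2020.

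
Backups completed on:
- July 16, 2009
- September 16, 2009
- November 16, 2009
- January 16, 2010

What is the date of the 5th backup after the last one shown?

The day-of-month is always 16 (62, 61, 61 days between events).
So this recurs on the 16th of every 2 months.
March 2010: March 16, 2010.
May 2010: May 16, 2010.
Next: July 2010 → July 16, 2010.
September 2010: September 16, 2010.
November 2010: November 16, 2010.

November 16, 2010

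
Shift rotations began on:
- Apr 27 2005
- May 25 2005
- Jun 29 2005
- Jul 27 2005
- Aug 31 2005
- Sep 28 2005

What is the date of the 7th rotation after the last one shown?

Apr 26 2006

All Wednesdays; the gaps (28, 35, 28, 35, 28) vary with month length.
This is the last Wednesday of each month.
October 2005 ends with Wednesday Oct 26 2005.
November 2005 ends with Wednesday Nov 30 2005.
Last Wednesday of December 2005: Dec 28 2005.
January 2006 ends with Wednesday Jan 25 2006.
Last Wednesday of February 2006: Feb 22 2006.
March 2006 ends with Wednesday Mar 29 2006.
Last Wednesday of April 2006: Apr 26 2006.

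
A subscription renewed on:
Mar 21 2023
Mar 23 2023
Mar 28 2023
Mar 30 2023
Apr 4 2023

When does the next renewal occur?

Every event lands on a Tuesday or Thursday (gaps cycle 2, 5, 2, 5).
So the schedule is: every Tuesday and Thursday.
The following Thursday is Apr 6 2023.

Apr 6 2023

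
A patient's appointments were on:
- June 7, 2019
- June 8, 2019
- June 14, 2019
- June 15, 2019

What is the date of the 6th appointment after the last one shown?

Gaps: 1, 6, 1 days — not constant, but cyclic with period 2.
The events fall on every Friday and Saturday.
Next Friday: June 21, 2019.
Next Saturday: June 22, 2019.
The following Friday is June 28, 2019.
The following Saturday is June 29, 2019.
The following Friday is July 5, 2019.
Next Saturday: July 6, 2019.

July 6, 2019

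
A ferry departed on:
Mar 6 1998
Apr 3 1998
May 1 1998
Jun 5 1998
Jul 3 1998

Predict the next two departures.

All dates are Fridays, 28, 28, 35, 28 days apart.
Specifically, the 1st Friday of each month.
1st Friday of August 1998: Aug 7 1998.
September 1998 — 1st Friday is Sep 4 1998.

Aug 7 1998, Sep 4 1998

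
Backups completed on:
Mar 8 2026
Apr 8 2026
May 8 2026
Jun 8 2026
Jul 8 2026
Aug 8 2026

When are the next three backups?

Gaps: 31, 30, 31, 30, 31 days — not constant. Every event is on the 8th of the month.
Pattern: the 8th of each month.
September 2026: Sep 8 2026.
October 2026: Oct 8 2026.
Next: November 2026 → Nov 8 2026.

Sep 8 2026, Oct 8 2026, Nov 8 2026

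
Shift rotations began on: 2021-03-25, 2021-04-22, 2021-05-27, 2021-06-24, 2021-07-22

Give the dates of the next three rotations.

All dates are Thursdays, 28, 35, 28, 28 days apart.
Specifically, the 4th Thursday of each month.
August 2021 — 4th Thursday is 2021-08-26.
4th Thursday of September 2021: 2021-09-23.
October 2021 — 4th Thursday is 2021-10-28.

2021-08-26, 2021-09-23, 2021-10-28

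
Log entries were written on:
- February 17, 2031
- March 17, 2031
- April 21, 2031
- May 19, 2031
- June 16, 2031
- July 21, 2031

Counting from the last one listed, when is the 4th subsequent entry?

Gaps: 28, 35, 28, 28, 35 days — a mix of 28 and 35. Every date is a Monday.
Each is the 3rd Monday of its month.
3rd Monday of August 2031: August 18, 2031.
3rd Monday of September 2031: September 15, 2031.
3rd Monday of October 2031: October 20, 2031.
3rd Monday of November 2031: November 17, 2031.

November 17, 2031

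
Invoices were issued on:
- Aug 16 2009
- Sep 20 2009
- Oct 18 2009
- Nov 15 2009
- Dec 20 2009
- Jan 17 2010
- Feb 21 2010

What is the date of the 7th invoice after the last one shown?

These are Sundays at 28- or 35-day spacing (35, 28, 28, 35, 28, 35).
The pattern: 3rd Sunday of the month.
3rd Sunday of March 2010: Mar 21 2010.
3rd Sunday of April 2010: Apr 18 2010.
3rd Sunday of May 2010: May 16 2010.
June 2010 — 3rd Sunday is Jun 20 2010.
July 2010 — 3rd Sunday is Jul 18 2010.
August 2010 — 3rd Sunday is Aug 15 2010.
3rd Sunday of September 2010: Sep 19 2010.

Sep 19 2010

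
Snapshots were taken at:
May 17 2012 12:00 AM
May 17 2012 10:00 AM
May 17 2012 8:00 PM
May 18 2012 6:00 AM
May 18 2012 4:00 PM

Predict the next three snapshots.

Gaps: 10, 10, 10, 10 hours — each event is 10 hours after the previous one.
May 18 2012 4:00 PM + 10 h = May 19 2012 2:00 AM.
May 19 2012 2:00 AM + 10 h = May 19 2012 12:00 PM.
May 19 2012 12:00 PM + 10 h = May 19 2012 10:00 PM.

May 19 2012 2:00 AM, May 19 2012 12:00 PM, May 19 2012 10:00 PM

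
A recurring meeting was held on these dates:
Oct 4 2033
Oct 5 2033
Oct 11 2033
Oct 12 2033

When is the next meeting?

Oct 18 2033

The gap pattern 1, 6, 1 repeats every 2 events.
These are the Tuesdays and Wednesdays of each week.
The following Tuesday is Oct 18 2033.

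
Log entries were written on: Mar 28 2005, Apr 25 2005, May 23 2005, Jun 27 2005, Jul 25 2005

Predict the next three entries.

Aug 22 2005, Sep 26 2005, Oct 24 2005

These are Mondays at 28- or 35-day spacing (28, 28, 35, 28).
The pattern: 4th Monday of the month.
August 2005 — 4th Monday is Aug 22 2005.
September 2005 — 4th Monday is Sep 26 2005.
4th Monday of October 2005: Oct 24 2005.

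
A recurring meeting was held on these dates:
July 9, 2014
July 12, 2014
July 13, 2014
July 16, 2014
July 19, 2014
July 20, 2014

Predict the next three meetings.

July 23, 2014; July 26, 2014; July 27, 2014

Gaps: 3, 1, 3, 3, 1 days — not constant, but cyclic with period 3.
The events fall on every Wednesday, Saturday and Sunday.
Next Wednesday: July 23, 2014.
The following Saturday is July 26, 2014.
The following Sunday is July 27, 2014.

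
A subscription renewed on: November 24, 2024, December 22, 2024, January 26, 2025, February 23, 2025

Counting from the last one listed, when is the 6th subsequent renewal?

August 24, 2025

All dates are Sundays, 28, 35, 28 days apart.
Specifically, the 4th Sunday of each month.
March 2025 — 4th Sunday is March 23, 2025.
April 2025 — 4th Sunday is April 27, 2025.
May 2025 — 4th Sunday is May 25, 2025.
4th Sunday of June 2025: June 22, 2025.
July 2025 — 4th Sunday is July 27, 2025.
4th Sunday of August 2025: August 24, 2025.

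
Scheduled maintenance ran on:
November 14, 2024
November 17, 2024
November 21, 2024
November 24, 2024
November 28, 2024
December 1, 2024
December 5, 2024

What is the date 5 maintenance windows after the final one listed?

The gap pattern 3, 4, 3, 4, 3, 4 repeats every 2 events.
These are the Thursdays and Sundays of each week.
Next Sunday: December 8, 2024.
The following Thursday is December 12, 2024.
Next Sunday: December 15, 2024.
Next Thursday: December 19, 2024.
Next Sunday: December 22, 2024.

December 22, 2024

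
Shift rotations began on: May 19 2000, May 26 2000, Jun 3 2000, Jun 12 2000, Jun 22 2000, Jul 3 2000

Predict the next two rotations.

The spacing grows by 1 each time: 7, 8, 9, 10, 11 days.
Next gap: 12 days. Jul 3 2000 + 12 days = Jul 15 2000.
Next gap: 13 days. Jul 15 2000 + 13 days = Jul 28 2000.

Jul 15 2000, Jul 28 2000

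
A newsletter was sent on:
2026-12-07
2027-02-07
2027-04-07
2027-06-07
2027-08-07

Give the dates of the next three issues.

2027-10-07, 2027-12-07, 2028-02-07

Gaps: 62, 59, 61, 61 days — not constant. Every event is on the 7th of the month.
Pattern: the 7th of every 2 months.
Next: October 2027 → 2027-10-07.
Next: December 2027 → 2027-12-07.
Next: February 2028 → 2028-02-07.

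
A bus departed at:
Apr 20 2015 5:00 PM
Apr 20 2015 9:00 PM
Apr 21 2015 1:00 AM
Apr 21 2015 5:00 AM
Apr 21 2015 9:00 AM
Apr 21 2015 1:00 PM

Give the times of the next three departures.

Apr 21 2015 5:00 PM, Apr 21 2015 9:00 PM, Apr 22 2015 1:00 AM

Gaps: 4, 4, 4, 4, 4 hours — each event is 4 hours after the previous one.
Apr 21 2015 1:00 PM + 4 h = Apr 21 2015 5:00 PM.
Apr 21 2015 5:00 PM + 4 h = Apr 21 2015 9:00 PM.
Apr 21 2015 9:00 PM + 4 h = Apr 22 2015 1:00 AM.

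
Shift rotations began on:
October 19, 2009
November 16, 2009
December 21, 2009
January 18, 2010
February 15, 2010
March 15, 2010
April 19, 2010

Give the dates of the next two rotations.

These are Mondays at 28- or 35-day spacing (28, 35, 28, 28, 28, 35).
The pattern: 3rd Monday of the month.
May 2010 — 3rd Monday is May 17, 2010.
June 2010 — 3rd Monday is June 21, 2010.

May 17, 2010; June 21, 2010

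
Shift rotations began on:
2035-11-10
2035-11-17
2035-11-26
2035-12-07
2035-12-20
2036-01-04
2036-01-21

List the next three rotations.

Intervals are 7, 9, 11, 13, 15, 17 days — an arithmetic progression with common difference 2.
Next gap: 19 days. 2036-01-21 + 19 days = 2036-02-09.
Next gap: 21 days. 2036-02-09 + 21 days = 2036-03-01.
Next gap: 23 days. 2036-03-01 + 23 days = 2036-03-24.

2036-02-09, 2036-03-01, 2036-03-24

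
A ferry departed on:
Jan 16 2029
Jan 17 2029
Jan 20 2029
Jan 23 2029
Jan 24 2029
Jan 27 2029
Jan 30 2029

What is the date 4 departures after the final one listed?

The gap pattern 1, 3, 3, 1, 3, 3 repeats every 3 events.
These are the Tuesdays, Wednesdays and Saturdays of each week.
The following Wednesday is Jan 31 2029.
The following Saturday is Feb 3 2029.
The following Tuesday is Feb 6 2029.
The following Wednesday is Feb 7 2029.

Feb 7 2029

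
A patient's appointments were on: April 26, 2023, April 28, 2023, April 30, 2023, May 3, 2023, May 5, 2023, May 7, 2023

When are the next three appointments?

May 10, 2023; May 12, 2023; May 14, 2023

The gap pattern 2, 2, 3, 2, 2 repeats every 3 events.
These are the Wednesdays, Fridays and Sundays of each week.
Next Wednesday: May 10, 2023.
The following Friday is May 12, 2023.
The following Sunday is May 14, 2023.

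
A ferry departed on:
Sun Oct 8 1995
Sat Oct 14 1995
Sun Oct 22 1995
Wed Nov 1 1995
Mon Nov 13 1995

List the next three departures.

The spacing grows by 2 each time: 6, 8, 10, 12 days.
Next gap: 14 days. Mon Nov 13 1995 + 14 days = Mon Nov 27 1995.
Next gap: 16 days. Mon Nov 27 1995 + 16 days = Wed Dec 13 1995.
Next gap: 18 days. Wed Dec 13 1995 + 18 days = Sun Dec 31 1995.

Mon Nov 27 1995, Wed Dec 13 1995, Sun Dec 31 1995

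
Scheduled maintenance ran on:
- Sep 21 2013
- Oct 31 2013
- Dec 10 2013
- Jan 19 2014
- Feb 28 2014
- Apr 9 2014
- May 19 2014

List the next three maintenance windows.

Jun 28 2014, Aug 7 2014, Sep 16 2014

The spacing is 40, 40, 40, 40, 40, 40 days — always 40 days.
May 19 2014 + 40 days = Jun 28 2014.
Jun 28 2014 + 40 days = Aug 7 2014.
Aug 7 2014 + 40 days = Sep 16 2014.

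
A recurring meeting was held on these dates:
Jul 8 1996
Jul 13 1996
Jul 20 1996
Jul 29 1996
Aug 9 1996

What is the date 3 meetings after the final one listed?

Sep 23 1996

Gaps: 5, 7, 9, 11 days — each gap is 2 larger than the previous one.
Next gap: 13 days. Aug 9 1996 + 13 days = Aug 22 1996.
Next gap: 15 days. Aug 22 1996 + 15 days = Sep 6 1996.
Next gap: 17 days. Sep 6 1996 + 17 days = Sep 23 1996.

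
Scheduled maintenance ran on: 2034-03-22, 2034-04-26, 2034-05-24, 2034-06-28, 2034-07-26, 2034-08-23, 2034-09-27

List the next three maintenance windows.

Gaps: 35, 28, 35, 28, 28, 35 days — a mix of 28 and 35. Every date is a Wednesday.
Each is the 4th Wednesday of its month.
October 2034 — 4th Wednesday is 2034-10-25.
4th Wednesday of November 2034: 2034-11-22.
December 2034 — 4th Wednesday is 2034-12-27.

2034-10-25, 2034-11-22, 2034-12-27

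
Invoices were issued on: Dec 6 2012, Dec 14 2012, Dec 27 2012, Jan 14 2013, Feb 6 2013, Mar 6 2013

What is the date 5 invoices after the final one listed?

Oct 7 2013

Intervals are 8, 13, 18, 23, 28 days — an arithmetic progression with common difference 5.
Next gap: 33 days. Mar 6 2013 + 33 days = Apr 8 2013.
Next gap: 38 days. Apr 8 2013 + 38 days = May 16 2013.
Next gap: 43 days. May 16 2013 + 43 days = Jun 28 2013.
Next gap: 48 days. Jun 28 2013 + 48 days = Aug 15 2013.
Next gap: 53 days. Aug 15 2013 + 53 days = Oct 7 2013.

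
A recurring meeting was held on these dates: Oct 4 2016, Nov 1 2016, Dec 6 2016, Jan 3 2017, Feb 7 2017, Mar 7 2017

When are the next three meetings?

Gaps: 28, 35, 28, 35, 28 days — a mix of 28 and 35. Every date is a Tuesday.
Each is the 1st Tuesday of its month.
April 2017 — 1st Tuesday is Apr 4 2017.
1st Tuesday of May 2017: May 2 2017.
1st Tuesday of June 2017: Jun 6 2017.

Apr 4 2017, May 2 2017, Jun 6 2017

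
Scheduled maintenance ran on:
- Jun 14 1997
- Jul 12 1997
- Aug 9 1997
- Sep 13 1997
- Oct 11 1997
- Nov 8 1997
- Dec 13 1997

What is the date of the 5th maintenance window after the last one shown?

May 9 1998

Gaps: 28, 28, 35, 28, 28, 35 days — a mix of 28 and 35. Every date is a Saturday.
Each is the 2nd Saturday of its month.
2nd Saturday of January 1998: Jan 10 1998.
2nd Saturday of February 1998: Feb 14 1998.
2nd Saturday of March 1998: Mar 14 1998.
2nd Saturday of April 1998: Apr 11 1998.
2nd Saturday of May 1998: May 9 1998.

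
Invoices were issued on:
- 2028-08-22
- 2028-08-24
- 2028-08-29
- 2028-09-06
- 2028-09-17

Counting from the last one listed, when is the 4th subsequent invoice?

The spacing grows by 3 each time: 2, 5, 8, 11 days.
Next gap: 14 days. 2028-09-17 + 14 days = 2028-10-01.
Next gap: 17 days. 2028-10-01 + 17 days = 2028-10-18.
Next gap: 20 days. 2028-10-18 + 20 days = 2028-11-07.
Next gap: 23 days. 2028-11-07 + 23 days = 2028-11-30.

2028-11-30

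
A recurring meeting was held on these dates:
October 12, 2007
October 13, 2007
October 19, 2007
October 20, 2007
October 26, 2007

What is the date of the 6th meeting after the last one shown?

The gap pattern 1, 6, 1, 6 repeats every 2 events.
These are the Fridays and Saturdays of each week.
Next Saturday: October 27, 2007.
Next Friday: November 2, 2007.
The following Saturday is November 3, 2007.
The following Friday is November 9, 2007.
Next Saturday: November 10, 2007.
Next Friday: November 16, 2007.

November 16, 2007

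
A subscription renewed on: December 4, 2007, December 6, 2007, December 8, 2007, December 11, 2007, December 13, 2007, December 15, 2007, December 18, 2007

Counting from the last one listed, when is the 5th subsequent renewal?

December 29, 2007

The gap pattern 2, 2, 3, 2, 2, 3 repeats every 3 events.
These are the Tuesdays, Thursdays and Saturdays of each week.
The following Thursday is December 20, 2007.
The following Saturday is December 22, 2007.
The following Tuesday is December 25, 2007.
The following Thursday is December 27, 2007.
Next Saturday: December 29, 2007.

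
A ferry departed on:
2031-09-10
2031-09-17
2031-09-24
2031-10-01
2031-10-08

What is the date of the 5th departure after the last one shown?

The spacing is 7, 7, 7, 7 days — always 7 days.
2031-10-08 + 7 days = 2031-10-15.
2031-10-15 + 7 days = 2031-10-22.
2031-10-22 + 7 days = 2031-10-29.
2031-10-29 + 7 days = 2031-11-05.
2031-11-05 + 7 days = 2031-11-12.

2031-11-12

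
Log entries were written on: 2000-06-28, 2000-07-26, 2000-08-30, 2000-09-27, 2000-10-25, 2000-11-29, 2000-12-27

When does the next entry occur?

All Wednesdays; the gaps (28, 35, 28, 28, 35, 28) vary with month length.
This is the last Wednesday of each month.
Last Wednesday of January 2001: 2001-01-31.

2001-01-31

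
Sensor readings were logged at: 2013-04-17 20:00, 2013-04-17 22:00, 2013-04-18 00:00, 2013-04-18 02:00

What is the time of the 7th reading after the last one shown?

2013-04-18 16:00

Gaps: 2, 2, 2 hours — each event is 2 hours after the previous one.
2013-04-18 02:00 + 2 h = 2013-04-18 04:00.
2013-04-18 04:00 + 2 h = 2013-04-18 06:00.
2013-04-18 06:00 + 2 h = 2013-04-18 08:00.
2013-04-18 08:00 + 2 h = 2013-04-18 10:00.
2013-04-18 10:00 + 2 h = 2013-04-18 12:00.
2013-04-18 12:00 + 2 h = 2013-04-18 14:00.
2013-04-18 14:00 + 2 h = 2013-04-18 16:00.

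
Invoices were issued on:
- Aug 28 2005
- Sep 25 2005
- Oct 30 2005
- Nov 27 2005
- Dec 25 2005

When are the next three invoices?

These are Sundays with 28, 35, 28, 28-day gaps.
Each is the final Sunday of its month — Oct 30 2005 is past the 28th, so '4th Sunday' doesn't fit.
January 2006 ends with Sunday Jan 29 2006.
February 2006 ends with Sunday Feb 26 2006.
March 2006 ends with Sunday Mar 26 2006.

Jan 29 2006, Feb 26 2006, Mar 26 2006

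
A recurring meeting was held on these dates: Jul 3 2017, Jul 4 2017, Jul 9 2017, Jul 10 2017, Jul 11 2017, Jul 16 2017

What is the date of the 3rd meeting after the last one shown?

Jul 23 2017

The gap pattern 1, 5, 1, 1, 5 repeats every 3 events.
These are the Mondays, Tuesdays and Sundays of each week.
The following Monday is Jul 17 2017.
Next Tuesday: Jul 18 2017.
The following Sunday is Jul 23 2017.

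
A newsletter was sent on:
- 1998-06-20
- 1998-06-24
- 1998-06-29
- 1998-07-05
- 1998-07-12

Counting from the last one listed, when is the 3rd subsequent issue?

1998-08-08

The spacing grows by 1 each time: 4, 5, 6, 7 days.
Next gap: 8 days. 1998-07-12 + 8 days = 1998-07-20.
Next gap: 9 days. 1998-07-20 + 9 days = 1998-07-29.
Next gap: 10 days. 1998-07-29 + 10 days = 1998-08-08.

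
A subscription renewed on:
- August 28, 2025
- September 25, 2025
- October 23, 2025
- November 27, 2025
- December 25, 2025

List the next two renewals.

All dates are Thursdays, 28, 28, 35, 28 days apart.
Specifically, the 4th Thursday of each month.
4th Thursday of January 2026: January 22, 2026.
February 2026 — 4th Thursday is February 26, 2026.

January 22, 2026; February 26, 2026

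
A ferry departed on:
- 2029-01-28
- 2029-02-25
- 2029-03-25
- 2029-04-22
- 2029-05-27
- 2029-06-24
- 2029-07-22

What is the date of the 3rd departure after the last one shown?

2029-10-28

These are Sundays at 28- or 35-day spacing (28, 28, 28, 35, 28, 28).
The pattern: 4th Sunday of the month.
August 2029 — 4th Sunday is 2029-08-26.
September 2029 — 4th Sunday is 2029-09-23.
October 2029 — 4th Sunday is 2029-10-28.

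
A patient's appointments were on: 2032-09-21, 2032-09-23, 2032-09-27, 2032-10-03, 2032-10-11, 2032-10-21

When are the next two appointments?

2032-11-02, 2032-11-16

Intervals are 2, 4, 6, 8, 10 days — an arithmetic progression with common difference 2.
Next gap: 12 days. 2032-10-21 + 12 days = 2032-11-02.
Next gap: 14 days. 2032-11-02 + 14 days = 2032-11-16.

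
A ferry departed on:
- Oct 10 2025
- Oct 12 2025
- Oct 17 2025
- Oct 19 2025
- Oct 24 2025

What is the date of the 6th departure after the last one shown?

The gap pattern 2, 5, 2, 5 repeats every 2 events.
These are the Fridays and Sundays of each week.
The following Sunday is Oct 26 2025.
The following Friday is Oct 31 2025.
The following Sunday is Nov 2 2025.
The following Friday is Nov 7 2025.
Next Sunday: Nov 9 2025.
The following Friday is Nov 14 2025.

Nov 14 2025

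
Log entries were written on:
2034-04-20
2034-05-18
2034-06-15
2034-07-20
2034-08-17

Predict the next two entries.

All dates are Thursdays, 28, 28, 35, 28 days apart.
Specifically, the 3rd Thursday of each month.
September 2034 — 3rd Thursday is 2034-09-21.
October 2034 — 3rd Thursday is 2034-10-19.

2034-09-21, 2034-10-19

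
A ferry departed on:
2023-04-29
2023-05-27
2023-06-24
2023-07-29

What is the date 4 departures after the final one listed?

2023-11-25

Every date is a Saturday; gaps 28, 28, 35 days.
Each is the last Saturday of its month (at least one falls on the 29th or later, ruling out '4th Saturday').
August 2023 ends with Saturday 2023-08-26.
September 2023 ends with Saturday 2023-09-30.
October 2023 ends with Saturday 2023-10-28.
Last Saturday of November 2023: 2023-11-25.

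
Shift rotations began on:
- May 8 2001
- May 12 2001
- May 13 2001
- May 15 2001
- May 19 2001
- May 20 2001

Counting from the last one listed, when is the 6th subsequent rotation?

Jun 3 2001

The gap pattern 4, 1, 2, 4, 1 repeats every 3 events.
These are the Tuesdays, Saturdays and Sundays of each week.
Next Tuesday: May 22 2001.
The following Saturday is May 26 2001.
The following Sunday is May 27 2001.
Next Tuesday: May 29 2001.
Next Saturday: Jun 2 2001.
The following Sunday is Jun 3 2001.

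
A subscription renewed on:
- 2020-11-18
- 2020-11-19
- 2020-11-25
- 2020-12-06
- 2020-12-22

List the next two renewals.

Intervals are 1, 6, 11, 16 days — an arithmetic progression with common difference 5.
Next gap: 21 days. 2020-12-22 + 21 days = 2021-01-12.
Next gap: 26 days. 2021-01-12 + 26 days = 2021-02-07.

2021-01-12, 2021-02-07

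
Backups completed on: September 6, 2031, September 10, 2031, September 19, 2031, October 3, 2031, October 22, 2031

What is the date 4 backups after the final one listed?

February 25, 2032

Intervals are 4, 9, 14, 19 days — an arithmetic progression with common difference 5.
Next gap: 24 days. October 22, 2031 + 24 days = November 15, 2031.
Next gap: 29 days. November 15, 2031 + 29 days = December 14, 2031.
Next gap: 34 days. December 14, 2031 + 34 days = January 17, 2032.
Next gap: 39 days. January 17, 2032 + 39 days = February 25, 2032.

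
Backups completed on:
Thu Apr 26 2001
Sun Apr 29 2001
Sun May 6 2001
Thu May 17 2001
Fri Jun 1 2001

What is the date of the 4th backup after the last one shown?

The spacing grows by 4 each time: 3, 7, 11, 15 days.
Next gap: 19 days. Fri Jun 1 2001 + 19 days = Wed Jun 20 2001.
Next gap: 23 days. Wed Jun 20 2001 + 23 days = Fri Jul 13 2001.
Next gap: 27 days. Fri Jul 13 2001 + 27 days = Thu Aug 9 2001.
Next gap: 31 days. Thu Aug 9 2001 + 31 days = Sun Sep 9 2001.

Sun Sep 9 2001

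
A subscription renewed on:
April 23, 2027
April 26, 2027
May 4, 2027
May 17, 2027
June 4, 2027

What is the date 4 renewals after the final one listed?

Gaps: 3, 8, 13, 18 days — each gap is 5 larger than the previous one.
Next gap: 23 days. June 4, 2027 + 23 days = June 27, 2027.
Next gap: 28 days. June 27, 2027 + 28 days = July 25, 2027.
Next gap: 33 days. July 25, 2027 + 33 days = August 27, 2027.
Next gap: 38 days. August 27, 2027 + 38 days = October 4, 2027.

October 4, 2027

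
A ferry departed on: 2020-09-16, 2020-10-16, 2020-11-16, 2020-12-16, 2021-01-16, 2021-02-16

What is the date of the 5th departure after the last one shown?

2021-07-16

The day-of-month is always 16 (30, 31, 30, 31, 31 days between events).
So this recurs on the 16th of each month.
March 2021: 2021-03-16.
Next: April 2021 → 2021-04-16.
May 2021: 2021-05-16.
Next: June 2021 → 2021-06-16.
Next: July 2021 → 2021-07-16.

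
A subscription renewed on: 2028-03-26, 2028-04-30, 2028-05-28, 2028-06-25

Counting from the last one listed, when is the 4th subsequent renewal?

All Sundays; the gaps (35, 28, 28) vary with month length.
This is the last Sunday of each month.
Last Sunday of July 2028: 2028-07-30.
August 2028 ends with Sunday 2028-08-27.
September 2028 ends with Sunday 2028-09-24.
Last Sunday of October 2028: 2028-10-29.

2028-10-29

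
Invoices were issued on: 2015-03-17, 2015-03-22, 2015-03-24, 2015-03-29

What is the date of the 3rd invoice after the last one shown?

Every event lands on a Tuesday or Sunday (gaps cycle 5, 2, 5).
So the schedule is: every Tuesday and Sunday.
Next Tuesday: 2015-03-31.
The following Sunday is 2015-04-05.
Next Tuesday: 2015-04-07.

2015-04-07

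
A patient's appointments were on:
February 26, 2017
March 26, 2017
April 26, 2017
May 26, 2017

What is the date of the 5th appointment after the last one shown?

The day-of-month is always 26 (28, 31, 30 days between events).
So this recurs on the 26th of each month.
Next: June 2017 → June 26, 2017.
July 2017: July 26, 2017.
August 2017: August 26, 2017.
Next: September 2017 → September 26, 2017.
October 2017: October 26, 2017.

October 26, 2017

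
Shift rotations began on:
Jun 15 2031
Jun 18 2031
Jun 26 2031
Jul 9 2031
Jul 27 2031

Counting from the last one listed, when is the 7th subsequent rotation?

Apr 18 2032

Gaps: 3, 8, 13, 18 days — each gap is 5 larger than the previous one.
Next gap: 23 days. Jul 27 2031 + 23 days = Aug 19 2031.
Next gap: 28 days. Aug 19 2031 + 28 days = Sep 16 2031.
Next gap: 33 days. Sep 16 2031 + 33 days = Oct 19 2031.
Next gap: 38 days. Oct 19 2031 + 38 days = Nov 26 2031.
Next gap: 43 days. Nov 26 2031 + 43 days = Jan 8 2032.
Next gap: 48 days. Jan 8 2032 + 48 days = Feb 25 2032.
Next gap: 53 days. Feb 25 2032 + 53 days = Apr 18 2032.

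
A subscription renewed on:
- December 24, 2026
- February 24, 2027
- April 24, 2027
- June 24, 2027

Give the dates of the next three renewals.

August 24, 2027; October 24, 2027; December 24, 2027

The day-of-month is always 24 (62, 59, 61 days between events).
So this recurs on the 24th of every 2 months.
August 2027: August 24, 2027.
Next: October 2027 → October 24, 2027.
Next: December 2027 → December 24, 2027.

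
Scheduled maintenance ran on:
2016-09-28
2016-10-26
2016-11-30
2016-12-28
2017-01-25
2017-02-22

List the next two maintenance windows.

Every date is a Wednesday; gaps 28, 35, 28, 28, 28 days.
Each is the last Wednesday of its month (at least one falls on the 29th or later, ruling out '4th Wednesday').
Last Wednesday of March 2017: 2017-03-29.
April 2017 ends with Wednesday 2017-04-26.

2017-03-29, 2017-04-26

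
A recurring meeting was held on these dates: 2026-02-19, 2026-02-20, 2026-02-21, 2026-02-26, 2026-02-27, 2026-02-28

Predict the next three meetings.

The gap pattern 1, 1, 5, 1, 1 repeats every 3 events.
These are the Thursdays, Fridays and Saturdays of each week.
The following Thursday is 2026-03-05.
Next Friday: 2026-03-06.
Next Saturday: 2026-03-07.

2026-03-05, 2026-03-06, 2026-03-07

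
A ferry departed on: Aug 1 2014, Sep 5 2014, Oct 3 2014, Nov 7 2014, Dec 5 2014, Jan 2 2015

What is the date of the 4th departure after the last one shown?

These are Fridays at 28- or 35-day spacing (35, 28, 35, 28, 28).
The pattern: 1st Friday of the month.
February 2015 — 1st Friday is Feb 6 2015.
1st Friday of March 2015: Mar 6 2015.
April 2015 — 1st Friday is Apr 3 2015.
May 2015 — 1st Friday is May 1 2015.

May 1 2015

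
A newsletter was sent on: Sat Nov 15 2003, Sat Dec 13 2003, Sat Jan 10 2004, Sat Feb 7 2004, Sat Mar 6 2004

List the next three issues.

Sat Apr 3 2004, Sat May 1 2004, Sat May 29 2004

Gaps between consecutive events: 28, 28, 28, 28 days — a constant 28-day interval.
Sat Mar 6 2004 + 28 days = Sat Apr 3 2004.
Sat Apr 3 2004 + 28 days = Sat May 1 2004.
Sat May 1 2004 + 28 days = Sat May 29 2004.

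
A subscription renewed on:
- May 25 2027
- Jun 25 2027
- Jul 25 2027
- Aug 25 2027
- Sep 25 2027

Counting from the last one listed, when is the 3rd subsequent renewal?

Dec 25 2027

The day-of-month is always 25 (31, 30, 31, 31 days between events).
So this recurs on the 25th of each month.
October 2027: Oct 25 2027.
Next: November 2027 → Nov 25 2027.
Next: December 2027 → Dec 25 2027.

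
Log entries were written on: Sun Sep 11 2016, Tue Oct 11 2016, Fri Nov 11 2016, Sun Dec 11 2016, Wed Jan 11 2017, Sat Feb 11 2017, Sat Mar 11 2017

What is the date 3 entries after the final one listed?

Sun Jun 11 2017

The day-of-month is always 11 (30, 31, 30, 31, 31, 28 days between events).
So this recurs on the 11th of each month.
April 2017: Tue Apr 11 2017.
Next: May 2017 → Thu May 11 2017.
Next: June 2017 → Sun Jun 11 2017.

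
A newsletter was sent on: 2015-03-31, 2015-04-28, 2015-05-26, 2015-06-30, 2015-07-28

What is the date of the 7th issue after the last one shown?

These are Tuesdays with 28, 28, 35, 28-day gaps.
Each is the final Tuesday of its month — 2015-03-31 is past the 28th, so '4th Tuesday' doesn't fit.
August 2015 ends with Tuesday 2015-08-25.
September 2015 ends with Tuesday 2015-09-29.
October 2015 ends with Tuesday 2015-10-27.
November 2015 ends with Tuesday 2015-11-24.
Last Tuesday of December 2015: 2015-12-29.
Last Tuesday of January 2016: 2016-01-26.
Last Tuesday of February 2016: 2016-02-23.

2016-02-23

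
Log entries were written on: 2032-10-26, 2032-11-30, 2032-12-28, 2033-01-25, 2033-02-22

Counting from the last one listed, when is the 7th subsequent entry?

All Tuesdays; the gaps (35, 28, 28, 28) vary with month length.
This is the last Tuesday of each month.
March 2033 ends with Tuesday 2033-03-29.
Last Tuesday of April 2033: 2033-04-26.
May 2033 ends with Tuesday 2033-05-31.
Last Tuesday of June 2033: 2033-06-28.
Last Tuesday of July 2033: 2033-07-26.
Last Tuesday of August 2033: 2033-08-30.
Last Tuesday of September 2033: 2033-09-27.

2033-09-27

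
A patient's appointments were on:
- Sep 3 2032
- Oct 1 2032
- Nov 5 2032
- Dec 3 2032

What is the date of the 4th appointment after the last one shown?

Apr 1 2033

These are Fridays at 28- or 35-day spacing (28, 35, 28).
The pattern: 1st Friday of the month.
1st Friday of January 2033: Jan 7 2033.
1st Friday of February 2033: Feb 4 2033.
March 2033 — 1st Friday is Mar 4 2033.
1st Friday of April 2033: Apr 1 2033.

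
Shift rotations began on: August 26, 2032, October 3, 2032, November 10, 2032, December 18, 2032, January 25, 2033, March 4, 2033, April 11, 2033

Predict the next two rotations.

May 19, 2033; June 26, 2033

Every event comes 38 days after the last (38, 38, 38, 38, 38, 38).
April 11, 2033 + 38 days = May 19, 2033.
May 19, 2033 + 38 days = June 26, 2033.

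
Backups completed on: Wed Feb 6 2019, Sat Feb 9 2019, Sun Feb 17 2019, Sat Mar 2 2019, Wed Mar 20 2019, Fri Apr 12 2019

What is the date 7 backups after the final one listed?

Fri Feb 7 2020

The spacing grows by 5 each time: 3, 8, 13, 18, 23 days.
Next gap: 28 days. Fri Apr 12 2019 + 28 days = Fri May 10 2019.
Next gap: 33 days. Fri May 10 2019 + 33 days = Wed Jun 12 2019.
Next gap: 38 days. Wed Jun 12 2019 + 38 days = Sat Jul 20 2019.
Next gap: 43 days. Sat Jul 20 2019 + 43 days = Sun Sep 1 2019.
Next gap: 48 days. Sun Sep 1 2019 + 48 days = Sat Oct 19 2019.
Next gap: 53 days. Sat Oct 19 2019 + 53 days = Wed Dec 11 2019.
Next gap: 58 days. Wed Dec 11 2019 + 58 days = Fri Feb 7 2020.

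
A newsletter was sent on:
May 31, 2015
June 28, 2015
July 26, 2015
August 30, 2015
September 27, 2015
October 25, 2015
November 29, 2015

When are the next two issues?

Every date is a Sunday; gaps 28, 28, 35, 28, 28, 35 days.
Each is the last Sunday of its month (at least one falls on the 29th or later, ruling out '4th Sunday').
December 2015 ends with Sunday December 27, 2015.
January 2016 ends with Sunday January 31, 2016.

December 27, 2015; January 31, 2016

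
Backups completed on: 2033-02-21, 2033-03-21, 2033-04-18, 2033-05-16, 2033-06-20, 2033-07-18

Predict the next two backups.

All dates are Mondays, 28, 28, 28, 35, 28 days apart.
Specifically, the 3rd Monday of each month.
3rd Monday of August 2033: 2033-08-15.
September 2033 — 3rd Monday is 2033-09-19.

2033-08-15, 2033-09-19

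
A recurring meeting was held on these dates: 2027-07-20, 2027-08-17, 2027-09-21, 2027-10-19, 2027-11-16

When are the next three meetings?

2027-12-21, 2028-01-18, 2028-02-15

These are Tuesdays at 28- or 35-day spacing (28, 35, 28, 28).
The pattern: 3rd Tuesday of the month.
December 2027 — 3rd Tuesday is 2027-12-21.
3rd Tuesday of January 2028: 2028-01-18.
3rd Tuesday of February 2028: 2028-02-15.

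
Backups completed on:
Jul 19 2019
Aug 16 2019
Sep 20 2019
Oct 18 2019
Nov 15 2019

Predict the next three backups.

Dec 20 2019, Jan 17 2020, Feb 21 2020

Gaps: 28, 35, 28, 28 days — a mix of 28 and 35. Every date is a Friday.
Each is the 3rd Friday of its month.
3rd Friday of December 2019: Dec 20 2019.
3rd Friday of January 2020: Jan 17 2020.
February 2020 — 3rd Friday is Feb 21 2020.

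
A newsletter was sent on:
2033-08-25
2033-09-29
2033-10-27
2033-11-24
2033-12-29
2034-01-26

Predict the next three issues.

Every date is a Thursday; gaps 35, 28, 28, 35, 28 days.
Each is the last Thursday of its month (at least one falls on the 29th or later, ruling out '4th Thursday').
Last Thursday of February 2034: 2034-02-23.
March 2034 ends with Thursday 2034-03-30.
Last Thursday of April 2034: 2034-04-27.

2034-02-23, 2034-03-30, 2034-04-27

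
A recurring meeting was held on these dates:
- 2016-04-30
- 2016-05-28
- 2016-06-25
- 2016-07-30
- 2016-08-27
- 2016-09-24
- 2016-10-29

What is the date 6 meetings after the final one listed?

All Saturdays; the gaps (28, 28, 35, 28, 28, 35) vary with month length.
This is the last Saturday of each month.
Last Saturday of November 2016: 2016-11-26.
Last Saturday of December 2016: 2016-12-31.
Last Saturday of January 2017: 2017-01-28.
Last Saturday of February 2017: 2017-02-25.
Last Saturday of March 2017: 2017-03-25.
Last Saturday of April 2017: 2017-04-29.

2017-04-29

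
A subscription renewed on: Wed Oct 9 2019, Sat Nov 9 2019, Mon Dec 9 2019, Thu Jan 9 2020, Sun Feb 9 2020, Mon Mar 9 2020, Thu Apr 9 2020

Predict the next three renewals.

Sat May 9 2020, Tue Jun 9 2020, Thu Jul 9 2020

Each date is the 9th; the gaps (31, 30, 31, 31, 29, 31) track the month lengths.
The rule is the 9th of each month.
May 2020: Sat May 9 2020.
June 2020: Tue Jun 9 2020.
July 2020: Thu Jul 9 2020.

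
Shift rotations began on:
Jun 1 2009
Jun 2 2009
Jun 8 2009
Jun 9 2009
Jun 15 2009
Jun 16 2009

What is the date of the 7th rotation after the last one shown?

Jul 13 2009

Gaps: 1, 6, 1, 6, 1 days — not constant, but cyclic with period 2.
The events fall on every Monday and Tuesday.
The following Monday is Jun 22 2009.
The following Tuesday is Jun 23 2009.
The following Monday is Jun 29 2009.
Next Tuesday: Jun 30 2009.
The following Monday is Jul 6 2009.
The following Tuesday is Jul 7 2009.
The following Monday is Jul 13 2009.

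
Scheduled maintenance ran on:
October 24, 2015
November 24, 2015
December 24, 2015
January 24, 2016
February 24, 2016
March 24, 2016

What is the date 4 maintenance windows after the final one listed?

July 24, 2016

Each date is the 24th; the gaps (31, 30, 31, 31, 29) track the month lengths.
The rule is the 24th of each month.
April 2016: April 24, 2016.
Next: May 2016 → May 24, 2016.
Next: June 2016 → June 24, 2016.
Next: July 2016 → July 24, 2016.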